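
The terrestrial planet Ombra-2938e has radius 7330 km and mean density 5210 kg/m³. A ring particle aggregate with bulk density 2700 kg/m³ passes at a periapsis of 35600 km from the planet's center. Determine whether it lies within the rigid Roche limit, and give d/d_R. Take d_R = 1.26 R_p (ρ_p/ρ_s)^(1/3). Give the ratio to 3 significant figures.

outside; d/d_R ≈ 3.10

d_R = 1.26 × (7330 km) × (5210/2700)^(1/3) = 11500 km
d/d_R = (35600) / (11500) = 3.10
Since d/d_R > 1, the body is outside the Roche limit.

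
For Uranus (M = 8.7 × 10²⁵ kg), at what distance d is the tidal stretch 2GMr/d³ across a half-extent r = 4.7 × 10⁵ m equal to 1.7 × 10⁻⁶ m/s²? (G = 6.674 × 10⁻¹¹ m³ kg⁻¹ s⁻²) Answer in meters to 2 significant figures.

1.5 × 10⁹ m

2GMr/d³ = a_tidal  ⇒  d = (2GMr / a_tidal)^(1/3)
d = (2 × 6.674×10⁻¹¹ × (8.7 × 10²⁵) × (4.7 × 10⁵) / (1.7 × 10⁻⁶))^(1/3)
  = 1.5 × 10⁹ m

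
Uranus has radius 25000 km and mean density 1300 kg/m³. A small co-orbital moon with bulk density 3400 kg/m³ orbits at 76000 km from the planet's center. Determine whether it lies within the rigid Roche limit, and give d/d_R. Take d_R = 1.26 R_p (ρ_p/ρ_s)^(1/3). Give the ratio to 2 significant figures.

d_R = 1.26 × (25000 km) × (1300/3400)^(1/3) = 22860 km
d/d_R = (76000) / (22860) = 3.3
Since d/d_R > 1, the body is outside the Roche limit.

outside; d/d_R ≈ 3.3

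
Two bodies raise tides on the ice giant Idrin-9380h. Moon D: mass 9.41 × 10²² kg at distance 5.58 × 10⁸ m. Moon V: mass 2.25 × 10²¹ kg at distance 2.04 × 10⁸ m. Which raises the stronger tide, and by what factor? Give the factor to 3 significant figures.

Compare M/d³ for the two perturbers:
Moon D: (9.41 × 10²²) / (5.58 × 10⁸)³ = 5.416 × 10⁻⁴
Moon V: (2.25 × 10²¹) / (2.04 × 10⁸)³ = 2.650 × 10⁻⁴
Ratio (larger/smaller) = 2.04

Moon D, by a factor of ≈ 2.04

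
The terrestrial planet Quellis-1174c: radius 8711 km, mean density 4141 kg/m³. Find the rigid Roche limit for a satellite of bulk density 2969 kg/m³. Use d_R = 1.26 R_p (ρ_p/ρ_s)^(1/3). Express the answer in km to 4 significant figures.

12260 km

d_R = 1.26 × 8711 km × (4141/2969)^(1/3)
    = 12260 km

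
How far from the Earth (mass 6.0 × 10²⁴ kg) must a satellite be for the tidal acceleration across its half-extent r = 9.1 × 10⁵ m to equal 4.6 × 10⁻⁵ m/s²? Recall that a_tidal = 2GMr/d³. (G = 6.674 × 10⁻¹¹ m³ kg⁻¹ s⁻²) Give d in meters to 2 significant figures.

2.5 × 10⁸ m

2GMr/d³ = a_tidal  ⇒  d = (2GMr / a_tidal)^(1/3)
d = (2 × 6.674×10⁻¹¹ × (6.0 × 10²⁴) × (9.1 × 10⁵) / (4.6 × 10⁻⁵))^(1/3)
  = 2.5 × 10⁸ m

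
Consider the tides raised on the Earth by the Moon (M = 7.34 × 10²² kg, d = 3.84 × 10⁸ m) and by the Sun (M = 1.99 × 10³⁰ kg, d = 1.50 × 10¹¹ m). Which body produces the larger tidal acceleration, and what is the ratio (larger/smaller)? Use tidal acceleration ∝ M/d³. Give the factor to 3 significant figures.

Tidal acceleration ∝ M/d³, so compare M/d³ for each.
The Moon: (7.34 × 10²²) / (3.84 × 10⁸)³ = 1.296 × 10⁻³
The Sun: (1.99 × 10³⁰) / (1.50 × 10¹¹)³ = 5.896 × 10⁻⁴
Ratio (larger/smaller) = 2.20

The Moon, by a factor of ≈ 2.20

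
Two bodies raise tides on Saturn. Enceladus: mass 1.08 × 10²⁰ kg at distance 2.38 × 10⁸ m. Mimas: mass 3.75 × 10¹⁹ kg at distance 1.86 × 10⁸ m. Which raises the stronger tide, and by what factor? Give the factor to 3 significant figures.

Enceladus, by a factor of ≈ 1.37

Tidal acceleration ∝ M/d³, so compare M/d³ for each.
Enceladus: (1.08 × 10²⁰) / (2.38 × 10⁸)³ = 8.011 × 10⁻⁶
Mimas: (3.75 × 10¹⁹) / (1.86 × 10⁸)³ = 5.828 × 10⁻⁶
Ratio (larger/smaller) = 1.37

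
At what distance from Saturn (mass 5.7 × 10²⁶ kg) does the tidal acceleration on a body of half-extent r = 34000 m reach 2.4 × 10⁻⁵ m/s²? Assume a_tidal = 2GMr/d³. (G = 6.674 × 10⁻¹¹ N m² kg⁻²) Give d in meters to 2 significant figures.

4.8 × 10⁸ m

2GMr/d³ = a_tidal  ⇒  d = (2GMr / a_tidal)^(1/3)
d = (2 × 6.674×10⁻¹¹ × (5.7 × 10²⁶) × (34000) / (2.4 × 10⁻⁵))^(1/3)
  = 4.8 × 10⁸ m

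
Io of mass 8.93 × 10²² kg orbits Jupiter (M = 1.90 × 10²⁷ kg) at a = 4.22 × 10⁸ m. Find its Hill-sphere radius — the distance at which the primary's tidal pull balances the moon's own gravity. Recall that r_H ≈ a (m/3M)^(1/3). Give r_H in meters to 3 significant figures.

r_H ≈ a (m/3M)^(1/3)
    = (4.22 × 10⁸) × (8.93 × 10²² / (3 × 1.90 × 10²⁷))^(1/3)
    = 1.06 × 10⁷ m

1.06 × 10⁷ m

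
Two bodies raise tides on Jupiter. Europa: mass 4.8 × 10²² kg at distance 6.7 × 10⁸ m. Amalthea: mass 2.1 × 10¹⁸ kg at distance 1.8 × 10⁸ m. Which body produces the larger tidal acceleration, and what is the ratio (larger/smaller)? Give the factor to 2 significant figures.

Tidal acceleration ∝ M/d³, so compare M/d³ for each.
Europa: (4.8 × 10²²) / (6.7 × 10⁸)³ = 1.596 × 10⁻⁴
Amalthea: (2.1 × 10¹⁸) / (1.8 × 10⁸)³ = 3.601 × 10⁻⁷
Ratio (larger/smaller) = 440

Europa, by a factor of ≈ 440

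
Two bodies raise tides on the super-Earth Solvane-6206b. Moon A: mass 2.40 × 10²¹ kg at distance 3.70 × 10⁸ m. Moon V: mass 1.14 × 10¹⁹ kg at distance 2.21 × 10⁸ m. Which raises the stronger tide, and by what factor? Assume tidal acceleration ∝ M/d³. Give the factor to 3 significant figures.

Moon A, by a factor of ≈ 44.9

Tidal stretch scales as M/d³; compute that for each body.
Moon A: (2.40 × 10²¹) / (3.70 × 10⁸)³ = 4.738 × 10⁻⁵
Moon V: (1.14 × 10¹⁹) / (2.21 × 10⁸)³ = 1.056 × 10⁻⁶
Ratio (larger/smaller) = 44.9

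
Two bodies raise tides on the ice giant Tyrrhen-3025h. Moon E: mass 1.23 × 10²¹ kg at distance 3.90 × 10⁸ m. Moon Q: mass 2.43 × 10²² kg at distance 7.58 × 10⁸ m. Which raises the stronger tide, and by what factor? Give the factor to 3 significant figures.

Moon Q, by a factor of ≈ 2.69

The tide-raising term goes as M/d³ (the gradient of a 1/d² field).
Moon E: (1.23 × 10²¹) / (3.90 × 10⁸)³ = 2.074 × 10⁻⁵
Moon Q: (2.43 × 10²²) / (7.58 × 10⁸)³ = 5.580 × 10⁻⁵
Ratio (larger/smaller) = 2.69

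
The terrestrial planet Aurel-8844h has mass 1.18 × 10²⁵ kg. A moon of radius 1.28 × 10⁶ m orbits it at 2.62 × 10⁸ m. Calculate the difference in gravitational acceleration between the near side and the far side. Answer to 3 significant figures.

2.24 × 10⁻⁴ m/s²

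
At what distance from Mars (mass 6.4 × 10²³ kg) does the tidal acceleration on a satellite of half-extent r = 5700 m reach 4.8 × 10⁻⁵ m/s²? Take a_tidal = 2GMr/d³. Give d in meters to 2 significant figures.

2GMr/d³ = a_tidal  ⇒  d = (2GMr / a_tidal)^(1/3)
d = (2 × 6.674×10⁻¹¹ × (6.4 × 10²³) × (5700) / (4.8 × 10⁻⁵))^(1/3)
  = 2.2 × 10⁷ m

2.2 × 10⁷ m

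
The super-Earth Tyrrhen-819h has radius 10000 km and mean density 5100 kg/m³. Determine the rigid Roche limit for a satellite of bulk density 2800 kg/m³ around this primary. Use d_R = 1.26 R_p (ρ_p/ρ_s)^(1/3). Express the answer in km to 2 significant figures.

d_R = 1.26 × 10000 km × (5100/2800)^(1/3)
    = 15000 km

15000 km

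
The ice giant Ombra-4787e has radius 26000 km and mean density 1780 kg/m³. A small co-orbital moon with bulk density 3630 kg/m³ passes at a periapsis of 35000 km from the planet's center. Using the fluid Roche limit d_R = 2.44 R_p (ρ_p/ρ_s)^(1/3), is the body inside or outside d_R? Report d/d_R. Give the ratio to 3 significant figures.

d_R = 2.44 × (26000 km) × (1780/3630)^(1/3) = 50030 km
d/d_R = (35000) / (50030) = 0.700
Since d/d_R < 1, the body is inside the Roche limit.

inside; d/d_R ≈ 0.700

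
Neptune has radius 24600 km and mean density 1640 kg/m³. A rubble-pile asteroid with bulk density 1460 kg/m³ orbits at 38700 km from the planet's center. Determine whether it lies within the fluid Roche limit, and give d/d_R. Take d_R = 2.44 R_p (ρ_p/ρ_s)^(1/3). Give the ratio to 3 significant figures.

inside; d/d_R ≈ 0.620

d_R = 2.44 × (24600 km) × (1640/1460)^(1/3) = 62400 km
d/d_R = (38700) / (62400) = 0.620
Since d/d_R < 1, the body is inside the Roche limit.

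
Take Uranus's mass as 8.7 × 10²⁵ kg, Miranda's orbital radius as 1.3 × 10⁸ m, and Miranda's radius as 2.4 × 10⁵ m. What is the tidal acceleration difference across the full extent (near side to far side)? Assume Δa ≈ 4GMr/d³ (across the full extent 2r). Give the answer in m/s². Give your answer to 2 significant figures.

The field gradient is 2GM/d³; across the full diameter 2r the difference is 4GMr/d³.
Δa = 4GMr/d³
   = 4 × (6.674 × 10⁻¹¹) × (8.7 × 10²⁵) × (2.4 × 10⁵) / (1.3 × 10⁸)³
   = 2.5 × 10⁻³ m/s²

2.5 × 10⁻³ m/s²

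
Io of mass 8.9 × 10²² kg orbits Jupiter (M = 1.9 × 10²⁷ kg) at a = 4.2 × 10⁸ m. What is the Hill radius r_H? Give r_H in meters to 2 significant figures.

r_H ≈ a (m/3M)^(1/3)
    = (4.2 × 10⁸) × (8.9 × 10²² / (3 × 1.9 × 10²⁷))^(1/3)
    = 1.0 × 10⁷ m

1.0 × 10⁷ m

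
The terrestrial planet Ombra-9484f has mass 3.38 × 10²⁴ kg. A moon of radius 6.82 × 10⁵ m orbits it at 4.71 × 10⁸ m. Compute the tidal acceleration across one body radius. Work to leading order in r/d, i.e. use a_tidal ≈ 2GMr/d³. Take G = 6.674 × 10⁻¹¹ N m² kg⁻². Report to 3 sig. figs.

a_tidal = 2GMr/d³
        = 2 × (6.674 × 10⁻¹¹) × (3.38 × 10²⁴) × (6.82 × 10⁵) / (4.71 × 10⁸)³
        = 2.94 × 10⁻⁶ m/s²

2.94 × 10⁻⁶ m/s²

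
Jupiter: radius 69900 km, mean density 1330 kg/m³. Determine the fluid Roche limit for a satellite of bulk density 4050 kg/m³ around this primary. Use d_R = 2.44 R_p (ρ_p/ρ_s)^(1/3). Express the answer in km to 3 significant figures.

1.18 × 10⁵ km

d_R = 2.44 × 69900 km × (1330/4050)^(1/3)
    = 1.18 × 10⁵ km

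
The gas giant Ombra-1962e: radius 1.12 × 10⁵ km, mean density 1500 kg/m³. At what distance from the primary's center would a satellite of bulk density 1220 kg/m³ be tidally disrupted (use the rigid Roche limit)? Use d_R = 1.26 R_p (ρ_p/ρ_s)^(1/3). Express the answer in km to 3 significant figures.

1.51 × 10⁵ km

d_R = 1.26 × 1.12 × 10⁵ km × (1500/1220)^(1/3)
    = 1.51 × 10⁵ km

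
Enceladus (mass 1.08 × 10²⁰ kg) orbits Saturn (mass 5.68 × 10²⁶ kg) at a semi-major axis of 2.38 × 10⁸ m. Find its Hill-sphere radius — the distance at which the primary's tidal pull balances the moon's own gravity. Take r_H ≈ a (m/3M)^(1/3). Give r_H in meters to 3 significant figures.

9.49 × 10⁵ m

r_H ≈ a (m/3M)^(1/3)
    = (2.38 × 10⁸) × (1.08 × 10²⁰ / (3 × 5.68 × 10²⁶))^(1/3)
    = 9.49 × 10⁵ m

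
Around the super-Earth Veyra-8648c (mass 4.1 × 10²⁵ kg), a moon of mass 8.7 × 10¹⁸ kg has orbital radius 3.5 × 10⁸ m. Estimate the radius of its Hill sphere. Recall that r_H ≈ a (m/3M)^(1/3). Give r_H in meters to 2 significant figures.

1.4 × 10⁶ m

r_H ≈ a (m/3M)^(1/3)
    = (3.5 × 10⁸) × (8.7 × 10¹⁸ / (3 × 4.1 × 10²⁵))^(1/3)
    = 1.4 × 10⁶ m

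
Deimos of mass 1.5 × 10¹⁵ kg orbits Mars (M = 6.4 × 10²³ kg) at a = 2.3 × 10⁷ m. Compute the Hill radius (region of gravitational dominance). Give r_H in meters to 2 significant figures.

r_H ≈ a (m/3M)^(1/3)
    = (2.3 × 10⁷) × (1.5 × 10¹⁵ / (3 × 6.4 × 10²³))^(1/3)
    = 2.1 × 10⁴ m

2.1 × 10⁴ m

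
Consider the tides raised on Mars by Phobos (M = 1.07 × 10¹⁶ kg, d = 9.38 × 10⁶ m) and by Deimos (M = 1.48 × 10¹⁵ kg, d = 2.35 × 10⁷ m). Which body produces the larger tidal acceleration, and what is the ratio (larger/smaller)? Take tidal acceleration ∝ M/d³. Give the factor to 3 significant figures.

Phobos, by a factor of ≈ 114

Tidal acceleration ∝ M/d³, so compare M/d³ for each.
Phobos: (1.07 × 10¹⁶) / (9.38 × 10⁶)³ = 1.297 × 10⁻⁵
Deimos: (1.48 × 10¹⁵) / (2.35 × 10⁷)³ = 1.140 × 10⁻⁷
Ratio (larger/smaller) = 114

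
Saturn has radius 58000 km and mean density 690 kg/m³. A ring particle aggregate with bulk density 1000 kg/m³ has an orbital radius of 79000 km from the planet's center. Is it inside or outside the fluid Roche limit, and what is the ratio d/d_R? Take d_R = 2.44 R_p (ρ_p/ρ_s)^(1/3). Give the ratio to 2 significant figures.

d_R = 2.44 × (58000 km) × (690/1000)^(1/3) = 1.251 × 10⁵ km
d/d_R = (79000) / (1.251 × 10⁵) = 0.63
Since d/d_R < 1, the body is inside the Roche limit.

inside; d/d_R ≈ 0.63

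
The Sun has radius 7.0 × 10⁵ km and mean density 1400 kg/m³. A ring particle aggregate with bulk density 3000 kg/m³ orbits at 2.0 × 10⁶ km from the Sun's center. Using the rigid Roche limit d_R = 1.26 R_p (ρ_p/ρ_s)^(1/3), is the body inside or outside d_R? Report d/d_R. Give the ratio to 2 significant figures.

outside; d/d_R ≈ 2.9

d_R = 1.26 × (7.0 × 10⁵ km) × (1400/3000)^(1/3) = 6.841 × 10⁵ km
d/d_R = (2.0 × 10⁶) / (6.841 × 10⁵) = 2.9
Since d/d_R > 1, the body is outside the Roche limit.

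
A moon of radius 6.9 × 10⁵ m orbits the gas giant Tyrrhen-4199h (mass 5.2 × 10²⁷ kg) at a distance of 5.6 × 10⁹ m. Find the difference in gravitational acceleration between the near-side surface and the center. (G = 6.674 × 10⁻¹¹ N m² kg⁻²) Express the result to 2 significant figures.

Δg = 2GMr/d³
   = 2 × (6.674 × 10⁻¹¹) × (5.2 × 10²⁷) × (6.9 × 10⁵) / (5.6 × 10⁹)³
   = 2.7 × 10⁻⁶ m/s²

2.7 × 10⁻⁶ m/s²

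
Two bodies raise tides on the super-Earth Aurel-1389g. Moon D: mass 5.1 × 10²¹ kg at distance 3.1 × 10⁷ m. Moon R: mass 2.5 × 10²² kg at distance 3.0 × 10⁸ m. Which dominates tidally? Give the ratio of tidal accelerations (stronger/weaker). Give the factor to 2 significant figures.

Compare M/d³ for the two perturbers:
Moon D: (5.1 × 10²¹) / (3.1 × 10⁷)³ = 1.712 × 10⁻¹
Moon R: (2.5 × 10²²) / (3.0 × 10⁸)³ = 9.259 × 10⁻⁴
Ratio (larger/smaller) = 180

Moon D, by a factor of ≈ 180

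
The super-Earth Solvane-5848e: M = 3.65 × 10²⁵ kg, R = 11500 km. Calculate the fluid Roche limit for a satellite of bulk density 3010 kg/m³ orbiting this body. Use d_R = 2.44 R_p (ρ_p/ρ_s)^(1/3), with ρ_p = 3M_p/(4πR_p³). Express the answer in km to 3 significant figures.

34800 km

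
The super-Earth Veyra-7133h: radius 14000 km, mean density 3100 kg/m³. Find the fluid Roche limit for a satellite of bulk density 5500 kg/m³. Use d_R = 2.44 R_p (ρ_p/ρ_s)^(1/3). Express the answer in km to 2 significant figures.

d_R = 2.44 × 14000 km × (3100/5500)^(1/3)
    = 28000 km

28000 km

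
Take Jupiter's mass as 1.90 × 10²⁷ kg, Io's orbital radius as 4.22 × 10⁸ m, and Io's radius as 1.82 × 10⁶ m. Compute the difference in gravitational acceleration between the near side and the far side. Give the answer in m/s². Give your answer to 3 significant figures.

Δa = 4GMr/d³
   = 4 × (6.674 × 10⁻¹¹) × (1.90 × 10²⁷) × (1.82 × 10⁶) / (4.22 × 10⁸)³
   = 1.23 × 10⁻² m/s²

1.23 × 10⁻² m/s²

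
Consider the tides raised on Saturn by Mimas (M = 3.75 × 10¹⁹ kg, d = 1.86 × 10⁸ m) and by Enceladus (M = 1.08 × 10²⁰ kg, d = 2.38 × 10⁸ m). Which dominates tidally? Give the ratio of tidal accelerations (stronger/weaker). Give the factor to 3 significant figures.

Enceladus, by a factor of ≈ 1.37

Tidal stretch scales as M/d³; compute that for each body.
Mimas: (3.75 × 10¹⁹) / (1.86 × 10⁸)³ = 5.828 × 10⁻⁶
Enceladus: (1.08 × 10²⁰) / (2.38 × 10⁸)³ = 8.011 × 10⁻⁶
Ratio (larger/smaller) = 1.37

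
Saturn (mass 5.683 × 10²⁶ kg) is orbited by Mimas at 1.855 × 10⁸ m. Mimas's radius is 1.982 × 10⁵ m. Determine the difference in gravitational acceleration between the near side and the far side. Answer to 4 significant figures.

Near-to-far spans 2r, so the tidal difference is twice the near-to-center value: 4GMr/d³.
a_tidal = 4GMr/d³
        = 4 × (6.674 × 10⁻¹¹) × (5.683 × 10²⁶) × (1.982 × 10⁵) / (1.855 × 10⁸)³
        = 4.711 × 10⁻³ m/s²

4.711 × 10⁻³ m/s²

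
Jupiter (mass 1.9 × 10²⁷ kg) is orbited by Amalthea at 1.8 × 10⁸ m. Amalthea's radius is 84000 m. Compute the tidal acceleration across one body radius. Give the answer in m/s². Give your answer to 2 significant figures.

3.7 × 10⁻³ m/s²

Since r ≪ d, expand the inverse-square field across one radius to get the leading 2GMr/d³ term.
Δa = 2GMr/d³
   = 2 × (6.674 × 10⁻¹¹) × (1.9 × 10²⁷) × (84000) / (1.8 × 10⁸)³
   = 3.7 × 10⁻³ m/s²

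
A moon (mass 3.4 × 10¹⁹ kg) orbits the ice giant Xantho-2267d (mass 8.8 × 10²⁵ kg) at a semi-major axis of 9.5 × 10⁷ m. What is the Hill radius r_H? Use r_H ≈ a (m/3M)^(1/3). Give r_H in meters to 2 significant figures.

r_H ≈ a (m/3M)^(1/3)
    = (9.5 × 10⁷) × (3.4 × 10¹⁹ / (3 × 8.8 × 10²⁵))^(1/3)
    = 4.8 × 10⁵ m

4.8 × 10⁵ m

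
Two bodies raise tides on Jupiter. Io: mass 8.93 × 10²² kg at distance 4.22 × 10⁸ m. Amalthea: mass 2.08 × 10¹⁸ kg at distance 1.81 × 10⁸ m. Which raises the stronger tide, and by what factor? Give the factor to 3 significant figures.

Io, by a factor of ≈ 3390

The tide-raising term goes as M/d³ (the gradient of a 1/d² field).
Io: (8.93 × 10²²) / (4.22 × 10⁸)³ = 1.188 × 10⁻³
Amalthea: (2.08 × 10¹⁸) / (1.81 × 10⁸)³ = 3.508 × 10⁻⁷
Ratio (larger/smaller) = 3390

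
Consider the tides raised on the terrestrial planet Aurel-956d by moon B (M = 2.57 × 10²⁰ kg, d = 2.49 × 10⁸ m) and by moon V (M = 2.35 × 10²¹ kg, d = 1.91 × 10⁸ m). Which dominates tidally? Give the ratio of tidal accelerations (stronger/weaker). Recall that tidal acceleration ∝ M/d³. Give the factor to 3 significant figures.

Moon V, by a factor of ≈ 20.3

Tidal stretch scales as M/d³; compute that for each body.
Moon B: (2.57 × 10²⁰) / (2.49 × 10⁸)³ = 1.665 × 10⁻⁵
Moon V: (2.35 × 10²¹) / (1.91 × 10⁸)³ = 3.373 × 10⁻⁴
Ratio (larger/smaller) = 20.3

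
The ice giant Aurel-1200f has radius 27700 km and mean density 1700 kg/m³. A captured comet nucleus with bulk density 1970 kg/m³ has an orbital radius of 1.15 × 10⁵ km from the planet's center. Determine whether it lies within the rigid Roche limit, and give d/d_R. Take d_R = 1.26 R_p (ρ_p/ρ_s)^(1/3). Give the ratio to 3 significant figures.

d_R = 1.26 × (27700 km) × (1700/1970)^(1/3) = 33230 km
d/d_R = (1.15 × 10⁵) / (33230) = 3.46
Since d/d_R > 1, the body is outside the Roche limit.

outside; d/d_R ≈ 3.46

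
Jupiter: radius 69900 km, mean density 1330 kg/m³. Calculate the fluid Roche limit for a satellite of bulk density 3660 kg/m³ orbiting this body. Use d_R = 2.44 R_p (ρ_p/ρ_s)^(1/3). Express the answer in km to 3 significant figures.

1.22 × 10⁵ km

d_R = 2.44 × 69900 km × (1330/3660)^(1/3)
    = 1.22 × 10⁵ km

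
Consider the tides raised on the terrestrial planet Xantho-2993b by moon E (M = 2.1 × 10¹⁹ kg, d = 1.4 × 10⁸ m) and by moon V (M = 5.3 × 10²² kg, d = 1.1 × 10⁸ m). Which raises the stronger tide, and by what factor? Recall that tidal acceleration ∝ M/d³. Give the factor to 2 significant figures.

Moon V, by a factor of ≈ 5200

Tidal stretch scales as M/d³; compute that for each body.
Moon E: (2.1 × 10¹⁹) / (1.4 × 10⁸)³ = 7.653 × 10⁻⁶
Moon V: (5.3 × 10²²) / (1.1 × 10⁸)³ = 3.982 × 10⁻²
Ratio (larger/smaller) = 5200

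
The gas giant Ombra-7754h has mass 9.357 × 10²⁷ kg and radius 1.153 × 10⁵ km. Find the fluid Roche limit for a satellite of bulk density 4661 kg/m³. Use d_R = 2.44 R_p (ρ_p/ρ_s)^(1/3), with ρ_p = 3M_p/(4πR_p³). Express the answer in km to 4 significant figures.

1.909 × 10⁵ km

ρ_p = 3M_p/(4πR_p³) = 3 × (9.357 × 10²⁷) / (4π × (1.153 × 10⁸ m)³) = 1457 kg/m³
d_R = 2.44 × 1.153 × 10⁵ km × (1457/4661)^(1/3)
    = 1.909 × 10⁵ km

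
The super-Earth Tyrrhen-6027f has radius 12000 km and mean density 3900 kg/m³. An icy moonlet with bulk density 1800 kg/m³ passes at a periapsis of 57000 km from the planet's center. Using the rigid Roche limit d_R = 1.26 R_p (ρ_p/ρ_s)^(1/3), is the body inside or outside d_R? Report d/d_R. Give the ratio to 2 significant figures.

outside; d/d_R ≈ 2.9

d_R = 1.26 × (12000 km) × (3900/1800)^(1/3) = 19570 km
d/d_R = (57000) / (19570) = 2.9
Since d/d_R > 1, the body is outside the Roche limit.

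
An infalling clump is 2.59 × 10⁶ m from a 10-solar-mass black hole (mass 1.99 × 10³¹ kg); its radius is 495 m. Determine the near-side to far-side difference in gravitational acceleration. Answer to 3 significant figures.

Δa = 4GMr/d³
   = 4 × (6.674 × 10⁻¹¹) × (1.99 × 10³¹) × (495) / (2.59 × 10⁶)³
   = 1.51 × 10⁵ m/s²

1.51 × 10⁵ m/s²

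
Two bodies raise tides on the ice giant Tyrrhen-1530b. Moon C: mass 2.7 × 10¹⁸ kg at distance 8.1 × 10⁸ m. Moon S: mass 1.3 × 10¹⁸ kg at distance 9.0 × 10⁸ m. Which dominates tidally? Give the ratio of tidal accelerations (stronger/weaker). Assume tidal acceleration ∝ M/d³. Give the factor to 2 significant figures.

Moon C, by a factor of ≈ 2.8

The tide-raising term goes as M/d³ (the gradient of a 1/d² field).
Moon C: (2.7 × 10¹⁸) / (8.1 × 10⁸)³ = 5.081 × 10⁻⁹
Moon S: (1.3 × 10¹⁸) / (9.0 × 10⁸)³ = 1.783 × 10⁻⁹
Ratio (larger/smaller) = 2.8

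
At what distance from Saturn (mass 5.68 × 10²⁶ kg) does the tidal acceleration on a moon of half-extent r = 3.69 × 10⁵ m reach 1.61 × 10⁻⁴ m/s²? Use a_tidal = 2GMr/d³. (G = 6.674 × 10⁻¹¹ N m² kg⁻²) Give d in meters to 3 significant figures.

2GMr/d³ = a_tidal  ⇒  d = (2GMr / a_tidal)^(1/3)
d = (2 × 6.674×10⁻¹¹ × (5.68 × 10²⁶) × (3.69 × 10⁵) / (1.61 × 10⁻⁴))^(1/3)
  = 5.58 × 10⁸ m

5.58 × 10⁸ m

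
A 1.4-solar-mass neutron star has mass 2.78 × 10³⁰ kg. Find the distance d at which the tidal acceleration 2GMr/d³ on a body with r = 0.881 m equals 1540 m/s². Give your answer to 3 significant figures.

5.97 × 10⁵ m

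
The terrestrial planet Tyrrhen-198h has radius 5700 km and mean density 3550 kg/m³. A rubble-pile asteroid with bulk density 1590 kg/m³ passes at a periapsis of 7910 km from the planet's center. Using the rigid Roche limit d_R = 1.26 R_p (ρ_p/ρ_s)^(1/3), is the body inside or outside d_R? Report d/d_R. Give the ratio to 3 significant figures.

inside; d/d_R ≈ 0.843

d_R = 1.26 × (5700 km) × (3550/1590)^(1/3) = 9387 km
d/d_R = (7910) / (9387) = 0.843
Since d/d_R < 1, the body is inside the Roche limit.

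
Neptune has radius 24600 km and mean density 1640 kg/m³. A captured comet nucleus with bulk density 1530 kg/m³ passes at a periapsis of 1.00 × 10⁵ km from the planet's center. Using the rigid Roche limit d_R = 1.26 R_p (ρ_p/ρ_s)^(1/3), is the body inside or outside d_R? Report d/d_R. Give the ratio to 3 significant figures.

outside; d/d_R ≈ 3.15

d_R = 1.26 × (24600 km) × (1640/1530)^(1/3) = 31720 km
d/d_R = (1.00 × 10⁵) / (31720) = 3.15
Since d/d_R > 1, the body is outside the Roche limit.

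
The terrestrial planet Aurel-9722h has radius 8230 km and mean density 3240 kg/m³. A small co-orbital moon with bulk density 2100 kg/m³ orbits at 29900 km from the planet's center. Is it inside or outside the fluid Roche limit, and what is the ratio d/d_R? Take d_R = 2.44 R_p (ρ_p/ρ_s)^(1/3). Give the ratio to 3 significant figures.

outside; d/d_R ≈ 1.29

d_R = 2.44 × (8230 km) × (3240/2100)^(1/3) = 23200 km
d/d_R = (29900) / (23200) = 1.29
Since d/d_R > 1, the body is outside the Roche limit.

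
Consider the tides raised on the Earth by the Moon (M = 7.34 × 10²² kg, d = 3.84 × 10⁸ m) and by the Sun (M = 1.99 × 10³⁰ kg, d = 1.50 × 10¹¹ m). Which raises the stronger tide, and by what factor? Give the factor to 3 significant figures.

Compare M/d³ for the two perturbers:
The Moon: (7.34 × 10²²) / (3.84 × 10⁸)³ = 1.296 × 10⁻³
The Sun: (1.99 × 10³⁰) / (1.50 × 10¹¹)³ = 5.896 × 10⁻⁴
Ratio (larger/smaller) = 2.20

The Moon, by a factor of ≈ 2.20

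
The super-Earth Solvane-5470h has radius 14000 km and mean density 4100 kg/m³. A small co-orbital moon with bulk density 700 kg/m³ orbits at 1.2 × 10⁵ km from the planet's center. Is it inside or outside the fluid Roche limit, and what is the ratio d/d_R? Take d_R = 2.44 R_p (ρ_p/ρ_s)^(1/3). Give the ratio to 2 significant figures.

d_R = 2.44 × (14000 km) × (4100/700)^(1/3) = 61580 km
d/d_R = (1.2 × 10⁵) / (61580) = 1.9
Since d/d_R > 1, the body is outside the Roche limit.

outside; d/d_R ≈ 1.9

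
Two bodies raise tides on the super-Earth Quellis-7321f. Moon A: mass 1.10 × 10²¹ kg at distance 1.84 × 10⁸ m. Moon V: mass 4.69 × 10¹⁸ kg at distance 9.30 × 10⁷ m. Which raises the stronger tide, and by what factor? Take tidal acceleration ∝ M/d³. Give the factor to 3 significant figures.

Moon A, by a factor of ≈ 30.3

Tidal stretch scales as M/d³; compute that for each body.
Moon A: (1.10 × 10²¹) / (1.84 × 10⁸)³ = 1.766 × 10⁻⁴
Moon V: (4.69 × 10¹⁸) / (9.30 × 10⁷)³ = 5.831 × 10⁻⁶
Ratio (larger/smaller) = 30.3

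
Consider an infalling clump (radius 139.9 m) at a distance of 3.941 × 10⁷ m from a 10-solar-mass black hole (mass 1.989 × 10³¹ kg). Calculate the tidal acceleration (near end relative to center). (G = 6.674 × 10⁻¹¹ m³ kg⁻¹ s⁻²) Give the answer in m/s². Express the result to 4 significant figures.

6.068 m/s²

The tidal stretch is the gradient of GM/d² times the body's extent r, hence the 1/d³ dependence.
Δa = 2GMr/d³
   = 2 × (6.674 × 10⁻¹¹) × (1.989 × 10³¹) × (139.9) / (3.941 × 10⁷)³
   = 6.068 m/s²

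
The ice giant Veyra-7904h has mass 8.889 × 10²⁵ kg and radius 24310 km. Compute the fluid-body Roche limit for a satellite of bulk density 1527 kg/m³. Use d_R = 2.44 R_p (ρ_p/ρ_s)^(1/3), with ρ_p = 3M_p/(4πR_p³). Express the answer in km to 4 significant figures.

ρ_p = 3M_p/(4πR_p³) = 3 × (8.889 × 10²⁵) / (4π × (2.431 × 10⁷ m)³) = 1477 kg/m³
d_R = 2.44 × 24310 km × (1477/1527)^(1/3)
    = 58660 km

58660 km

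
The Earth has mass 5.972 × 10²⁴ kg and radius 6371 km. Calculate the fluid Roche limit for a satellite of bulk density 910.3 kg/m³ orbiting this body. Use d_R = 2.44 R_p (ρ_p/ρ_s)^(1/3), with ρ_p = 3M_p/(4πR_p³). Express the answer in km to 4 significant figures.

ρ_p = 3M_p/(4πR_p³) = 3 × (5.972 × 10²⁴) / (4π × (6.371 × 10⁶ m)³) = 5513 kg/m³
d_R = 2.44 × 6371 km × (5513/910.3)^(1/3)
    = 28340 km

28340 km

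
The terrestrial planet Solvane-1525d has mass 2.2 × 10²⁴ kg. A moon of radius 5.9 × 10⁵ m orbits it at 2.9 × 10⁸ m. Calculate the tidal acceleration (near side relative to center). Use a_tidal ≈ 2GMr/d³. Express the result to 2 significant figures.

7.1 × 10⁻⁶ m/s²

a_tidal = 2GMr/d³
        = 2 × (6.674 × 10⁻¹¹) × (2.2 × 10²⁴) × (5.9 × 10⁵) / (2.9 × 10⁸)³
        = 7.1 × 10⁻⁶ m/s²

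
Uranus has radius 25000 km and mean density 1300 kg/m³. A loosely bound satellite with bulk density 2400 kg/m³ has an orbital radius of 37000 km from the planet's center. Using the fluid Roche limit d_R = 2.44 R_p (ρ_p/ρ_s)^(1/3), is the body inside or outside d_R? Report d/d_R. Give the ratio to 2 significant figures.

d_R = 2.44 × (25000 km) × (1300/2400)^(1/3) = 49720 km
d/d_R = (37000) / (49720) = 0.74
Since d/d_R < 1, the body is inside the Roche limit.

inside; d/d_R ≈ 0.74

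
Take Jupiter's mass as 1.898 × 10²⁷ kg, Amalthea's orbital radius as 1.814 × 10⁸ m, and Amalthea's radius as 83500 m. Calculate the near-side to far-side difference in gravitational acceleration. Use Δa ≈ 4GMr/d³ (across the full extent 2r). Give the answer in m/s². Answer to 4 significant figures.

7.088 × 10⁻³ m/s²

Δg = 4GMr/d³
   = 4 × (6.674 × 10⁻¹¹) × (1.898 × 10²⁷) × (83500) / (1.814 × 10⁸)³
   = 7.088 × 10⁻³ m/s²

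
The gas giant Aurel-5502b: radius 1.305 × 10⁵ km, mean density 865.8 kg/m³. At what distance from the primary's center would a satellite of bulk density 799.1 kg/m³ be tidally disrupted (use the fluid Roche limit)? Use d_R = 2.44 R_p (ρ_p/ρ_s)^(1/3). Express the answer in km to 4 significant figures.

d_R = 2.44 × 1.305 × 10⁵ km × (865.8/799.1)^(1/3)
    = 3.270 × 10⁵ km

3.270 × 10⁵ km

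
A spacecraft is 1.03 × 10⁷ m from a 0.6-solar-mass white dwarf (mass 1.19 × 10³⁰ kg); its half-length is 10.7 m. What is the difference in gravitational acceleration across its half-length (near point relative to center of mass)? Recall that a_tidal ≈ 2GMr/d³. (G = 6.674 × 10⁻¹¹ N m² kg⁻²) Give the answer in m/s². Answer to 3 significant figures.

a_tidal = 2GMr/d³
        = 2 × (6.674 × 10⁻¹¹) × (1.19 × 10³⁰) × (10.7) / (1.03 × 10⁷)³
        = 1.56 m/s²

1.56 m/s²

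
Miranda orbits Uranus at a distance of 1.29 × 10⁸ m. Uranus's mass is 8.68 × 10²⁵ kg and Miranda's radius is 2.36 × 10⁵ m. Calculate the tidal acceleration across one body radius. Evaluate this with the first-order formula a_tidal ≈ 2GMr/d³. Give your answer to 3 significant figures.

a_tidal = 2GMr/d³
        = 2 × (6.674 × 10⁻¹¹) × (8.68 × 10²⁵) × (2.36 × 10⁵) / (1.29 × 10⁸)³
        = 1.27 × 10⁻³ m/s²

1.27 × 10⁻³ m/s²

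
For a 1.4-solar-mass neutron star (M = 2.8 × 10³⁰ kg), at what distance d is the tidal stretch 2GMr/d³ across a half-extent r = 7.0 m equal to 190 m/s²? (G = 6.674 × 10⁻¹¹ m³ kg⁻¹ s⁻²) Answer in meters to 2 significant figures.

2.4 × 10⁶ m

2GMr/d³ = a_tidal  ⇒  d = (2GMr / a_tidal)^(1/3)
d = (2 × 6.674×10⁻¹¹ × (2.8 × 10³⁰) × (7.0) / (190))^(1/3)
  = 2.4 × 10⁶ m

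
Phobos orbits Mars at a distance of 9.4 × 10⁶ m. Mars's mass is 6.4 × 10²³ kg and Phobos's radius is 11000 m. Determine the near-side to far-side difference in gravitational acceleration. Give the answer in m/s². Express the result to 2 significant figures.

2.3 × 10⁻³ m/s²

a_tidal = 4GMr/d³
        = 4 × (6.674 × 10⁻¹¹) × (6.4 × 10²³) × (11000) / (9.4 × 10⁶)³
        = 2.3 × 10⁻³ m/s²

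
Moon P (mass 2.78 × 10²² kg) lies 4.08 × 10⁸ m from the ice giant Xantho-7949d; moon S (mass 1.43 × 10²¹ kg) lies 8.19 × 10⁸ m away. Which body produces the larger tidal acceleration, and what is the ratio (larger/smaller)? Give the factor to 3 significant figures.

Moon P, by a factor of ≈ 157

Compare M/d³ for the two perturbers:
Moon P: (2.78 × 10²²) / (4.08 × 10⁸)³ = 4.093 × 10⁻⁴
Moon S: (1.43 × 10²¹) / (8.19 × 10⁸)³ = 2.603 × 10⁻⁶
Ratio (larger/smaller) = 157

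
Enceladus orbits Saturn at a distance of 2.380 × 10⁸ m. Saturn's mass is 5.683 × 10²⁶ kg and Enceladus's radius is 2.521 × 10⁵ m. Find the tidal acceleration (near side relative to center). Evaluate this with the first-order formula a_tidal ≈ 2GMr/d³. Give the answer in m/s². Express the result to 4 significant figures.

Since r ≪ d, expand the inverse-square field across one radius to get the leading 2GMr/d³ term.
Δa = 2GMr/d³
   = 2 × (6.674 × 10⁻¹¹) × (5.683 × 10²⁶) × (2.521 × 10⁵) / (2.380 × 10⁸)³
   = 1.419 × 10⁻³ m/s²

1.419 × 10⁻³ m/s²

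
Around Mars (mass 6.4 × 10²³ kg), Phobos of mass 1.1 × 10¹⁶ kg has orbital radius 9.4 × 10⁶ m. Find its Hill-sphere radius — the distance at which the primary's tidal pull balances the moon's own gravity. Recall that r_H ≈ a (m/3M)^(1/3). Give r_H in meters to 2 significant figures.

r_H ≈ a (m/3M)^(1/3)
    = (9.4 × 10⁶) × (1.1 × 10¹⁶ / (3 × 6.4 × 10²³))^(1/3)
    = 1.7 × 10⁴ m

1.7 × 10⁴ m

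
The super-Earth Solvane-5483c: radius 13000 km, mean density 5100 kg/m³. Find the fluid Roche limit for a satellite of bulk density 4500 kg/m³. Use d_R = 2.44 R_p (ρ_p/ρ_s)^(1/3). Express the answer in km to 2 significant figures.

33000 km

d_R = 2.44 × 13000 km × (5100/4500)^(1/3)
    = 33000 km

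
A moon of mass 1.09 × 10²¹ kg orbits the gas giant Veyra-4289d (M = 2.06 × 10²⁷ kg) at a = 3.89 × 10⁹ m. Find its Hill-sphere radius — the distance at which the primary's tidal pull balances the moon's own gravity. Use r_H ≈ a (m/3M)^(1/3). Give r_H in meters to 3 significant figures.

2.18 × 10⁷ m

r_H ≈ a (m/3M)^(1/3)
    = (3.89 × 10⁹) × (1.09 × 10²¹ / (3 × 2.06 × 10²⁷))^(1/3)
    = 2.18 × 10⁷ m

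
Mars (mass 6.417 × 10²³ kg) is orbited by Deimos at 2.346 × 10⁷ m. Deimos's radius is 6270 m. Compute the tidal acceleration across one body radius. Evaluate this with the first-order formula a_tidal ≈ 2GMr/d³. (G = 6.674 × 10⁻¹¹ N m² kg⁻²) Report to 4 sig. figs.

4.159 × 10⁻⁵ m/s²

Δg = 2GMr/d³
   = 2 × (6.674 × 10⁻¹¹) × (6.417 × 10²³) × (6270) / (2.346 × 10⁷)³
   = 4.159 × 10⁻⁵ m/s²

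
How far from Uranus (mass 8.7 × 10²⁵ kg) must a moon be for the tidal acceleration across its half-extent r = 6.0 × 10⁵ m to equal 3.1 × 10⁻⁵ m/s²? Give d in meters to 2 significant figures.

2GMr/d³ = a_tidal  ⇒  d = (2GMr / a_tidal)^(1/3)
d = (2 × 6.674×10⁻¹¹ × (8.7 × 10²⁵) × (6.0 × 10⁵) / (3.1 × 10⁻⁵))^(1/3)
  = 6.1 × 10⁸ m

6.1 × 10⁸ m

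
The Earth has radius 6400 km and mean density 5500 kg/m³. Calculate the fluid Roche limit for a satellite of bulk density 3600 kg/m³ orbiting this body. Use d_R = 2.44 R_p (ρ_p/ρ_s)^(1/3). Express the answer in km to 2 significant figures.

d_R = 2.44 × 6400 km × (5500/3600)^(1/3)
    = 18000 km

18000 km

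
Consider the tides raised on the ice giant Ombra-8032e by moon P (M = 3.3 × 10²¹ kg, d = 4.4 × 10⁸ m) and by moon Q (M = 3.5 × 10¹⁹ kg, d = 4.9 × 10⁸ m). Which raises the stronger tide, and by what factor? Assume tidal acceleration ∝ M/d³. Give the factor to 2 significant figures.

Moon P, by a factor of ≈ 130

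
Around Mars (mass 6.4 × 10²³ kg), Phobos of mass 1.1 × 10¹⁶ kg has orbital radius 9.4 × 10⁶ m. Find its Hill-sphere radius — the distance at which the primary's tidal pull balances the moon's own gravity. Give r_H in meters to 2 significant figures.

1.7 × 10⁴ m

r_H ≈ a (m/3M)^(1/3)
    = (9.4 × 10⁶) × (1.1 × 10¹⁶ / (3 × 6.4 × 10²³))^(1/3)
    = 1.7 × 10⁴ m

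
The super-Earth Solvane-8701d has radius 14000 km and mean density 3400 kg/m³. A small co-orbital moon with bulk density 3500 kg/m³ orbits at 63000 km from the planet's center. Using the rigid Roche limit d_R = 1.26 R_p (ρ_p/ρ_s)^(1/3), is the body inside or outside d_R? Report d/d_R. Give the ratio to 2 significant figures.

d_R = 1.26 × (14000 km) × (3400/3500)^(1/3) = 17470 km
d/d_R = (63000) / (17470) = 3.6
Since d/d_R > 1, the body is outside the Roche limit.

outside; d/d_R ≈ 3.6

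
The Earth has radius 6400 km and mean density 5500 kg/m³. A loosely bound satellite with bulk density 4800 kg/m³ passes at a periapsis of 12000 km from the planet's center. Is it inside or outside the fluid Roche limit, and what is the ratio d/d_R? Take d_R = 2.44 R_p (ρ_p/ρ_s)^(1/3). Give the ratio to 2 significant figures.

d_R = 2.44 × (6400 km) × (5500/4800)^(1/3) = 16340 km
d/d_R = (12000) / (16340) = 0.73
Since d/d_R < 1, the body is inside the Roche limit.

inside; d/d_R ≈ 0.73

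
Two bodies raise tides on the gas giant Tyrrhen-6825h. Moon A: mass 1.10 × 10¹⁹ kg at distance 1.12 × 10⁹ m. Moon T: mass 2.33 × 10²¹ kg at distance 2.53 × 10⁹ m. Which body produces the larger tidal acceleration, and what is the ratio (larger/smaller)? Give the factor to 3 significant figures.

The tide-raising term goes as M/d³ (the gradient of a 1/d² field).
Moon A: (1.10 × 10¹⁹) / (1.12 × 10⁹)³ = 7.830 × 10⁻⁹
Moon T: (2.33 × 10²¹) / (2.53 × 10⁹)³ = 1.439 × 10⁻⁷
Ratio (larger/smaller) = 18.4

Moon T, by a factor of ≈ 18.4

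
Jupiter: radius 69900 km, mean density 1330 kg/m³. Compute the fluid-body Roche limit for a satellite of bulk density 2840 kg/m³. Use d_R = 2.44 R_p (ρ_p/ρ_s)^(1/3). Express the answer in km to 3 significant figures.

1.32 × 10⁵ km

d_R = 2.44 × 69900 km × (1330/2840)^(1/3)
    = 1.32 × 10⁵ km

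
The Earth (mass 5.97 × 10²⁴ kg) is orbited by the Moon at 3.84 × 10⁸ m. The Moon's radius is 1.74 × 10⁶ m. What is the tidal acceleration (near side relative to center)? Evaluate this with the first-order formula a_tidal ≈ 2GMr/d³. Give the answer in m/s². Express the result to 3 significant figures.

Since r ≪ d, expand the inverse-square field across one radius to get the leading 2GMr/d³ term.
Δa = 2GMr/d³
   = 2 × (6.674 × 10⁻¹¹) × (5.97 × 10²⁴) × (1.74 × 10⁶) / (3.84 × 10⁸)³
   = 2.45 × 10⁻⁵ m/s²

2.45 × 10⁻⁵ m/s²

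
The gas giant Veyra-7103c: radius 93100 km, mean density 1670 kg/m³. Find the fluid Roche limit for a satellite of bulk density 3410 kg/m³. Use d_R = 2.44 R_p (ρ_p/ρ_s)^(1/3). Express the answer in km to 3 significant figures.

d_R = 2.44 × 93100 km × (1670/3410)^(1/3)
    = 1.79 × 10⁵ km

1.79 × 10⁵ km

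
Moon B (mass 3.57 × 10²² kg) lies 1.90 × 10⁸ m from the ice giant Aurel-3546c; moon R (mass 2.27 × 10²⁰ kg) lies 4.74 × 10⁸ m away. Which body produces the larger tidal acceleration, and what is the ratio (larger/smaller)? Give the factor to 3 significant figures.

Tidal acceleration ∝ M/d³, so compare M/d³ for each.
Moon B: (3.57 × 10²²) / (1.90 × 10⁸)³ = 5.205 × 10⁻³
Moon R: (2.27 × 10²⁰) / (4.74 × 10⁸)³ = 2.132 × 10⁻⁶
Ratio (larger/smaller) = 2440

Moon B, by a factor of ≈ 2440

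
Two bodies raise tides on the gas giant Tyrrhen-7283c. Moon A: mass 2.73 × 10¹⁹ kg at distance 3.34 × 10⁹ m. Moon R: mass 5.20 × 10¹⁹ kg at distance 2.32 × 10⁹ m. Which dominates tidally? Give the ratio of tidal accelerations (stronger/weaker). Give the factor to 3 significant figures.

Compare M/d³ for the two perturbers:
Moon A: (2.73 × 10¹⁹) / (3.34 × 10⁹)³ = 7.327 × 10⁻¹⁰
Moon R: (5.20 × 10¹⁹) / (2.32 × 10⁹)³ = 4.164 × 10⁻⁹
Ratio (larger/smaller) = 5.68

Moon R, by a factor of ≈ 5.68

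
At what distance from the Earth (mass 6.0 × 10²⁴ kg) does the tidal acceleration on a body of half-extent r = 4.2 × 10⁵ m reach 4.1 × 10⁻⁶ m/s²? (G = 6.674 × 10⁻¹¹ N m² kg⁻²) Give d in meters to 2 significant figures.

2GMr/d³ = a_tidal  ⇒  d = (2GMr / a_tidal)^(1/3)
d = (2 × 6.674×10⁻¹¹ × (6.0 × 10²⁴) × (4.2 × 10⁵) / (4.1 × 10⁻⁶))^(1/3)
  = 4.3 × 10⁸ m

4.3 × 10⁸ m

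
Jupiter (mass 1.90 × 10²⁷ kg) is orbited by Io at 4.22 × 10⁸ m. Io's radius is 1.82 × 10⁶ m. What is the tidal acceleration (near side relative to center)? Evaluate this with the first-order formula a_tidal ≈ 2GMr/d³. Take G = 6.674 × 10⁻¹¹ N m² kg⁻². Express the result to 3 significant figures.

6.14 × 10⁻³ m/s²

The tidal stretch is the gradient of GM/d² times the body's extent r, hence the 1/d³ dependence.
a_tidal = 2GMr/d³
        = 2 × (6.674 × 10⁻¹¹) × (1.90 × 10²⁷) × (1.82 × 10⁶) / (4.22 × 10⁸)³
        = 6.14 × 10⁻³ m/s²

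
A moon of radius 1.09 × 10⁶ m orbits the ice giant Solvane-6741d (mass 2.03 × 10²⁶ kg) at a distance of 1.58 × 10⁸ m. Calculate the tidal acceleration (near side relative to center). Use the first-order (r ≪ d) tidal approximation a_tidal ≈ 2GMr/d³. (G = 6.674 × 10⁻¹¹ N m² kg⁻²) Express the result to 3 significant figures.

7.49 × 10⁻³ m/s²

Δa = 2GMr/d³
   = 2 × (6.674 × 10⁻¹¹) × (2.03 × 10²⁶) × (1.09 × 10⁶) / (1.58 × 10⁸)³
   = 7.49 × 10⁻³ m/s²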